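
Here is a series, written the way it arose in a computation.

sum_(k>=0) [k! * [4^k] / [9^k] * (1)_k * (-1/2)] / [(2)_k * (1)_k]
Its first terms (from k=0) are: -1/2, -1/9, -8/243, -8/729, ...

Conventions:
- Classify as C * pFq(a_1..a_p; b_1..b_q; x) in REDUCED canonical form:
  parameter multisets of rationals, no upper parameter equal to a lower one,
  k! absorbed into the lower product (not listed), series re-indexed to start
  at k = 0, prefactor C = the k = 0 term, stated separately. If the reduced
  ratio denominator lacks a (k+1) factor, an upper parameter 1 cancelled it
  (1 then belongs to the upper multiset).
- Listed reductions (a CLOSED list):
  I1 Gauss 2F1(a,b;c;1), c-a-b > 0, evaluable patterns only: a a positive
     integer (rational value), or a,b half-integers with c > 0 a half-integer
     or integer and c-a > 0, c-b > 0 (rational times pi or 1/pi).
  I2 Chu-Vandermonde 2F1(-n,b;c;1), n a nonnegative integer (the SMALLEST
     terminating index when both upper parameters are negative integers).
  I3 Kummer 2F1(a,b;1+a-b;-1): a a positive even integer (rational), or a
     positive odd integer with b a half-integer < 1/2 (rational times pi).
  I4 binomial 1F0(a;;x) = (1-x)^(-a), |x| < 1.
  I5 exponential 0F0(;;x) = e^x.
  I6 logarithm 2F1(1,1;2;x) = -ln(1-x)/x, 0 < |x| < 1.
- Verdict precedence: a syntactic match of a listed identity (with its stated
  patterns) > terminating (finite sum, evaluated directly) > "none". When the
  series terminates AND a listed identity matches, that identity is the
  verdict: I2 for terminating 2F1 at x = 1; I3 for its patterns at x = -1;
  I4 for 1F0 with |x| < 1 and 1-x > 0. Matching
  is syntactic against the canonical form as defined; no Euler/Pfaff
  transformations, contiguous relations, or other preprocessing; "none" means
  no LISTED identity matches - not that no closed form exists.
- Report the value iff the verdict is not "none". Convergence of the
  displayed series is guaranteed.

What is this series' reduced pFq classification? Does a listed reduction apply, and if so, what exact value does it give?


x = 4/9 here; the reduced form reads 2F1, upper {1, 1}, lower {2}, C = -1/2. Verdict (x = 4/9): logarithm (I6) applies (the logarithm: parameters (1,1;2), x = 4/9). Exact value: (9/8) * ln(5/9).

Key observation: t_0 being -1/2, (1)_k (C = -1/2, x = 4/9) is k! itself.
Consecutive-term ratio: r(k) = (4/9) * (k+1) (k+1) / [(k+2) (k+1)] - poly over poly, x = (4/9) from leading terms; C = -1/2 at k = 0.


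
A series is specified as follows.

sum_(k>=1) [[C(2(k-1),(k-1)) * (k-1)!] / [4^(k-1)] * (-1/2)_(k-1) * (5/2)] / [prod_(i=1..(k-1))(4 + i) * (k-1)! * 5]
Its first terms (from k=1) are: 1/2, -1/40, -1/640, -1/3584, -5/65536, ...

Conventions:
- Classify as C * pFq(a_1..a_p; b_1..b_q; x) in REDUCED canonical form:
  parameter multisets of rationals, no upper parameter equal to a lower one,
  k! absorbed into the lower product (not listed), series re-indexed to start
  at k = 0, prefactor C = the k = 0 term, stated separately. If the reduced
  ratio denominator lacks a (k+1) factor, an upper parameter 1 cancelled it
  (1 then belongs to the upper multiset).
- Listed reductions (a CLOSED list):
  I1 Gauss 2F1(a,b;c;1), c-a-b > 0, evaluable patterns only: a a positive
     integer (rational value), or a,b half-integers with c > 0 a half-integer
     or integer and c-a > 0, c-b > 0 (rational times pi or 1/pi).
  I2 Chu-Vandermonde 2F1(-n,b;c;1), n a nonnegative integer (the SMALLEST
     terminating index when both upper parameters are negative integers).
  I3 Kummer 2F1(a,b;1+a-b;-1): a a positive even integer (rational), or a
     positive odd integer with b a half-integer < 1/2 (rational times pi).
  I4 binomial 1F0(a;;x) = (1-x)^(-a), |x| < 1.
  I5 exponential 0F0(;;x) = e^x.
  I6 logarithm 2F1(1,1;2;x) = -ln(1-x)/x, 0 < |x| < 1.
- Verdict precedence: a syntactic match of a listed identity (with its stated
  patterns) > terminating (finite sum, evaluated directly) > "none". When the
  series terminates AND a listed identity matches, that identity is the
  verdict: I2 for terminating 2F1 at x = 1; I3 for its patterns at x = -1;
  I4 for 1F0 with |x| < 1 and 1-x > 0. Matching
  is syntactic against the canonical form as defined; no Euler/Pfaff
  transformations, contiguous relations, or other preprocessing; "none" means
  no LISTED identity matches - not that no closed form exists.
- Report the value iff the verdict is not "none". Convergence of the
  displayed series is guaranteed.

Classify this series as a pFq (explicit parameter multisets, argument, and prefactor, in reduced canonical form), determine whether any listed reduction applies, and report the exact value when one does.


Classification (C = 1/2): 2F1 with upper {-1/2, 1/2}, lower {5}, argument x = 1. Verdict: Gauss's theorem I1 (half-integer case) fires (x = 1; upper {-1/2, 1/2} half-integers, c = 5 in the evaluable pattern). Exact value: (16384/11025) / pi.

The tell: t_0 = 1/2 here, and C(2k,k) (C = 1/2) equals 4^k (1/2)_k / k!.
Step ratio: r(k) = 1 * (k-1/2) (k+1/2) / [(k+5) (k+1)] ; factor over Q: parameters, x = 1, and C = 1/2.


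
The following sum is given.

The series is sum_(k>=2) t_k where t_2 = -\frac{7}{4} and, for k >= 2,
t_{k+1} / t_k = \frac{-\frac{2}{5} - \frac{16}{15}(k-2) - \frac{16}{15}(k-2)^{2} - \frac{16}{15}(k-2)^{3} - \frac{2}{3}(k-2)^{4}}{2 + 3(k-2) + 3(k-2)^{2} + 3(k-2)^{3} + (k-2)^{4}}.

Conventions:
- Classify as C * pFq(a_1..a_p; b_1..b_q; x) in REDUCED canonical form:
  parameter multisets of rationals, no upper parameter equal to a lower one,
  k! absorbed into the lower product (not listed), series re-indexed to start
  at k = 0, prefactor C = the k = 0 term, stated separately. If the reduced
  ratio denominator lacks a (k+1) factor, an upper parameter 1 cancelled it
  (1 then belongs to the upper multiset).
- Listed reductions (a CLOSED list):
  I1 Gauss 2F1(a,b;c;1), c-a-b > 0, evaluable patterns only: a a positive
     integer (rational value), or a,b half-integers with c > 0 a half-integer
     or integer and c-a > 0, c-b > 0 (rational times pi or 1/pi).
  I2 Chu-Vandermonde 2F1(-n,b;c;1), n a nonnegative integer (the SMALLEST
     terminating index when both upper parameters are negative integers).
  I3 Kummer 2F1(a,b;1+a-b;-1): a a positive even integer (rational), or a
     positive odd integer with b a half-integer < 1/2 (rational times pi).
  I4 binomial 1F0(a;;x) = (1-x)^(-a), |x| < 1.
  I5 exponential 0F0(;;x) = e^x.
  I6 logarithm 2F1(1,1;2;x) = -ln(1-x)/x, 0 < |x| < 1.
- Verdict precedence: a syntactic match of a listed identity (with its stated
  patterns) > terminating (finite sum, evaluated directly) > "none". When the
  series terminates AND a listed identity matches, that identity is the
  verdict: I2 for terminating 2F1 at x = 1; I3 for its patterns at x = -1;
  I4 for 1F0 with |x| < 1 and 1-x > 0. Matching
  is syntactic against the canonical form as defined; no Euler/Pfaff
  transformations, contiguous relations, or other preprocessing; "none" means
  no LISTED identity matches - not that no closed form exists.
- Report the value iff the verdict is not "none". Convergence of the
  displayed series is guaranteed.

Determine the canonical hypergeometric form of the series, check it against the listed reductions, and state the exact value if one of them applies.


Key step: with t_0 = -\frac{7}{4}, the expanded ratio factors over Q; C = -7/4, x = -2/3, roots give parameters.
Ratio: r(k) = -\frac{2}{3} * (k+\frac{3}{5}) (k+1) / [(k+2) (k+1)] - poly over poly, x = -\frac{2}{3} from leading terms; C = -\frac{7}{4} at k = 0.

x = -\frac{2}{3} here; the reduced form reads 2F1, upper {\frac{3}{5}, 1}, lower {2}, C = -\frac{7}{4}. Verdict: none. A 2F1 with upper {\frac{3}{5}, 1} fits none of I1-I6 at x = -\frac{2}{3}; the sum runs forever.


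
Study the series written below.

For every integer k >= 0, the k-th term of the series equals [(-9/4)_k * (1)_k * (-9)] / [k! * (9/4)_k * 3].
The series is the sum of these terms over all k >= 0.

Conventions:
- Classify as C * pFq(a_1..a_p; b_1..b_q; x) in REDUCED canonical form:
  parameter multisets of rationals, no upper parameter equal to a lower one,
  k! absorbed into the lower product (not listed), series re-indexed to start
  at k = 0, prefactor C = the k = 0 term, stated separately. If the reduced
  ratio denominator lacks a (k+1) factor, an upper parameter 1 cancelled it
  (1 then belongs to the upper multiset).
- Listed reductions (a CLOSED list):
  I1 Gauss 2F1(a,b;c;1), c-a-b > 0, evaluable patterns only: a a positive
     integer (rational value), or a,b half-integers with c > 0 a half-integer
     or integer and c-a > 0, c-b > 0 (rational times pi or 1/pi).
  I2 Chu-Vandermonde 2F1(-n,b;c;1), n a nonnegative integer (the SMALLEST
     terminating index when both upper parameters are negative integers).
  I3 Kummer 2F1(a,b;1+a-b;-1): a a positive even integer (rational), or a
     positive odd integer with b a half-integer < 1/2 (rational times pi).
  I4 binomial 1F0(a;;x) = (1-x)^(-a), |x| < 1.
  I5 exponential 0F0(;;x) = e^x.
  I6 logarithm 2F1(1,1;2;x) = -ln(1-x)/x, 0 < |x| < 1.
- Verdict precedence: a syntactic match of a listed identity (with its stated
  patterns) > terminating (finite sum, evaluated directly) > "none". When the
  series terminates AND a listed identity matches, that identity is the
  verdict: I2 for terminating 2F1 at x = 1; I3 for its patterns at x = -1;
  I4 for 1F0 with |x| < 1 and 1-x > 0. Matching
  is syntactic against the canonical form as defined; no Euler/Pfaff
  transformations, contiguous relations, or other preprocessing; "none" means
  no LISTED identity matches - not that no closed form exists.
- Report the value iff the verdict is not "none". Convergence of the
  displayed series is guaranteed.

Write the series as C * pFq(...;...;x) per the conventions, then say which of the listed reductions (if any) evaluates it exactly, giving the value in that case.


Reduced: x = 1, 2F1, upper = {-9/4, 1}, lower = {9/4}, C = -3. Verdict: this is the Gauss summation I1 (x = 1: the Gamma ratio telescopes since c-a-b = 7/2 > 0 and a = 1 in Z>0). Its exact value is -15/14.

The tell: from the first term -3: the constant factors (C = -3, x = 1) combine into one prefactor.
Step ratio: r(k) = 1 * (k-9/4) (k+1) / [(k+9/4) (k+1)] - rational in k, leading ratio 1; with t_0 = -3, classification follows.


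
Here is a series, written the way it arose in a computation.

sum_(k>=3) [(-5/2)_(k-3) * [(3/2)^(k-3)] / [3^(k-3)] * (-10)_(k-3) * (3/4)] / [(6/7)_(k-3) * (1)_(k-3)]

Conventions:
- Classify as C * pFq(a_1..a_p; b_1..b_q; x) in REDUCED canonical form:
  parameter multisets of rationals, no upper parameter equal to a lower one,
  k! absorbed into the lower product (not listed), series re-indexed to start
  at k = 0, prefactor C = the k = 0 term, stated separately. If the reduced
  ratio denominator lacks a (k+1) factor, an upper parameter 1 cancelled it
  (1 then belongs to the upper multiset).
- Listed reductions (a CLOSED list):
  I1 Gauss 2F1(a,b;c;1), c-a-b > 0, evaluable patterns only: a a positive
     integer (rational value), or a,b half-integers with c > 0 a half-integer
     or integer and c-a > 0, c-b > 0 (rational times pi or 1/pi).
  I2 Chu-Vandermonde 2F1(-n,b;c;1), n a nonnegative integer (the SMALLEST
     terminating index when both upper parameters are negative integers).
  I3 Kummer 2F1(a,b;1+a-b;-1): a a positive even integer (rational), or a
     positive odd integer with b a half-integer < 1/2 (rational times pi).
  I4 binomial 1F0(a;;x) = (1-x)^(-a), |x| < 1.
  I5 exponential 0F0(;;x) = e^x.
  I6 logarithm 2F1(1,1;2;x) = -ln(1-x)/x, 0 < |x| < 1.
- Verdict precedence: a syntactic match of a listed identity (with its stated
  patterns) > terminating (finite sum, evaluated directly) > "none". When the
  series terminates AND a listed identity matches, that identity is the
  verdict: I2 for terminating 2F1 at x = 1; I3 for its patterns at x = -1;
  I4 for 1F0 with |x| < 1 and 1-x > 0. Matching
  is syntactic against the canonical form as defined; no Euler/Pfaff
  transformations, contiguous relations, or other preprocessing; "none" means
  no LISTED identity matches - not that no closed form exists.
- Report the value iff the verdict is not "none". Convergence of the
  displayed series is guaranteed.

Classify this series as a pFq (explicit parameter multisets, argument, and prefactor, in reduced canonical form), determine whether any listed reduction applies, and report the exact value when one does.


Canonical form: C = 3/4 times 2F1 with upper {-10, -5/2}, lower {6/7}, x = 1/2. Verdict: terminating - upper parameter -10 makes this a finite sum (last index 10), evaluated exactly. Sum: 16371546540781695391/457835501492109312.

Key observation: x = (1/2) and the two k-th powers (prefactor 3/4) combine into one argument.
Adjacent-term ratio: r(k) = (1/2) * (k-10) (k-5/2) / [(k+6/7) (k+1)] - poly over poly, x = (1/2) from leading terms; C = 3/4 at k = 0.


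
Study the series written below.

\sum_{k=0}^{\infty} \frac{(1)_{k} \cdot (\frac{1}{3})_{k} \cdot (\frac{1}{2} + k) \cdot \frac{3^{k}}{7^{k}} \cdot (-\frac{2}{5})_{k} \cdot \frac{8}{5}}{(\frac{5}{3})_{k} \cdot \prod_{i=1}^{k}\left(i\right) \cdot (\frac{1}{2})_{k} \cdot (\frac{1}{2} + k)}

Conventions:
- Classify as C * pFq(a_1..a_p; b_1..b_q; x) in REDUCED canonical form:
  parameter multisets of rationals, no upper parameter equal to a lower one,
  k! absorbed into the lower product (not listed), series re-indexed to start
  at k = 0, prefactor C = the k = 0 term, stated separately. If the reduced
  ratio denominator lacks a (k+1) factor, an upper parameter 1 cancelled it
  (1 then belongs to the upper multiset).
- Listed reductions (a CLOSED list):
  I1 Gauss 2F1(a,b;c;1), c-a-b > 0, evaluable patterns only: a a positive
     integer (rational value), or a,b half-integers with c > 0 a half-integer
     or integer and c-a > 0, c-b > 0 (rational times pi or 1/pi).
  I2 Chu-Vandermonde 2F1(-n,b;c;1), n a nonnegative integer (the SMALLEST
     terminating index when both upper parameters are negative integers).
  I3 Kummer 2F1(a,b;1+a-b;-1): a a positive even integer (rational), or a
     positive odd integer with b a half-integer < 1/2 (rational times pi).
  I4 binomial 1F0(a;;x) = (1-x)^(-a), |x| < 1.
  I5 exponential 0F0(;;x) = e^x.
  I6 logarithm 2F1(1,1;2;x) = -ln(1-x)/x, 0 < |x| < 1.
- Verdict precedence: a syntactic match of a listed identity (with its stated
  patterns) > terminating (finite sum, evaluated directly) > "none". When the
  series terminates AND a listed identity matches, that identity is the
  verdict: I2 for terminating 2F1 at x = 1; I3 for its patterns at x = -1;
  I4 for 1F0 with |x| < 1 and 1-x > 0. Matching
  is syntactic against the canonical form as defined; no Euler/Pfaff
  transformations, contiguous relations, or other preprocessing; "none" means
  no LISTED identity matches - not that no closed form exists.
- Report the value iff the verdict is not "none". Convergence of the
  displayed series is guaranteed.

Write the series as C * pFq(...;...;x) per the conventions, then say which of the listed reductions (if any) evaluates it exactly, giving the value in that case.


Canonical form: C = \frac{8}{5} times 3F2 with upper {-\frac{2}{5}, \frac{1}{3}, 1}, lower {\frac{1}{2}, \frac{5}{3}}, x = \frac{3}{7}. Verdict: none here - no I1-I6 shape fits x = \frac{3}{7} with lower {\frac{1}{2}, \frac{5}{3}}.

First insight: t_0 being \frac{8}{5}, the two geometric factors (C = 8/5, x = 3/7) combine into one argument.
Term ratio: r(k) = \frac{3}{7} * (k-\frac{2}{5}) (k+\frac{1}{3}) (k+1) / [(k+\frac{1}{2}) (k+\frac{5}{3}) (k+1)] - rational; roots negated = parameters, x = \frac{3}{7}, C = \frac{8}{5}.


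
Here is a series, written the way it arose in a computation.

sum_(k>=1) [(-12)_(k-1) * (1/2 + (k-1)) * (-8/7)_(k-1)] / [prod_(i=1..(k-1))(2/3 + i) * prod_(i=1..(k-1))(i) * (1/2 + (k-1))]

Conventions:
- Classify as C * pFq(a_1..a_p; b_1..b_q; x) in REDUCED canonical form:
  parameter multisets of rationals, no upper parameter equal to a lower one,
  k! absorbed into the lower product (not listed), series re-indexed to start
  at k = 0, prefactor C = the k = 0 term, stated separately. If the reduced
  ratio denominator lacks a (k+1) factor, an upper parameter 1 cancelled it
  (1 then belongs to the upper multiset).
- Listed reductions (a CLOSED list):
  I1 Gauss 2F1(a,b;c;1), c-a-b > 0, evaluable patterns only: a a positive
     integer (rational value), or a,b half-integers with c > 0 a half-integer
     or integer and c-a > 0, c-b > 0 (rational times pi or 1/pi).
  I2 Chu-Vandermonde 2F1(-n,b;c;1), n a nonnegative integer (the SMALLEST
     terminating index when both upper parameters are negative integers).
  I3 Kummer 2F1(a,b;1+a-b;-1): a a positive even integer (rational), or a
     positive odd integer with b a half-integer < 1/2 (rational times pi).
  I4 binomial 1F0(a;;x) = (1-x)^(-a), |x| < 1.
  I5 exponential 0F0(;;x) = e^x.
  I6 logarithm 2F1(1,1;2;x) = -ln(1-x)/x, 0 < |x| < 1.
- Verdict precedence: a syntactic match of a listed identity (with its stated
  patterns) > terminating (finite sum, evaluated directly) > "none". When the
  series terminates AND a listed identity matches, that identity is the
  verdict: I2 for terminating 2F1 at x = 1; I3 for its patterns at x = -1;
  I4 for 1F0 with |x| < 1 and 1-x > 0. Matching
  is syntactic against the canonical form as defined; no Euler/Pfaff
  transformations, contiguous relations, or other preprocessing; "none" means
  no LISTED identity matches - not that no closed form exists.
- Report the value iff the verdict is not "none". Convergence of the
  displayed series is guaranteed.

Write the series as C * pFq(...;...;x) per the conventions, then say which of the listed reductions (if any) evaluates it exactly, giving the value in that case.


The tell: with t_0 = 1, the factor k + 1/2 cancels (top and bottom), leaving prefactor 1.
Ratio: r(k) = 1 * (k-12) (k-8/7) / [(k+5/3) (k+1)] - poly over poly, x = 1 from leading terms; C = 1 at k = 0.

With C = 1: the canonical form is 2F1(-12, -8/7; 5/3; 1). Verdict: this is Vandermonde's identity (I2) (terminating 2F1 at x = 1 with n = 12, b = -8/7, c = 5/3). Its exact value is 107514207234491297/10077038416390442.


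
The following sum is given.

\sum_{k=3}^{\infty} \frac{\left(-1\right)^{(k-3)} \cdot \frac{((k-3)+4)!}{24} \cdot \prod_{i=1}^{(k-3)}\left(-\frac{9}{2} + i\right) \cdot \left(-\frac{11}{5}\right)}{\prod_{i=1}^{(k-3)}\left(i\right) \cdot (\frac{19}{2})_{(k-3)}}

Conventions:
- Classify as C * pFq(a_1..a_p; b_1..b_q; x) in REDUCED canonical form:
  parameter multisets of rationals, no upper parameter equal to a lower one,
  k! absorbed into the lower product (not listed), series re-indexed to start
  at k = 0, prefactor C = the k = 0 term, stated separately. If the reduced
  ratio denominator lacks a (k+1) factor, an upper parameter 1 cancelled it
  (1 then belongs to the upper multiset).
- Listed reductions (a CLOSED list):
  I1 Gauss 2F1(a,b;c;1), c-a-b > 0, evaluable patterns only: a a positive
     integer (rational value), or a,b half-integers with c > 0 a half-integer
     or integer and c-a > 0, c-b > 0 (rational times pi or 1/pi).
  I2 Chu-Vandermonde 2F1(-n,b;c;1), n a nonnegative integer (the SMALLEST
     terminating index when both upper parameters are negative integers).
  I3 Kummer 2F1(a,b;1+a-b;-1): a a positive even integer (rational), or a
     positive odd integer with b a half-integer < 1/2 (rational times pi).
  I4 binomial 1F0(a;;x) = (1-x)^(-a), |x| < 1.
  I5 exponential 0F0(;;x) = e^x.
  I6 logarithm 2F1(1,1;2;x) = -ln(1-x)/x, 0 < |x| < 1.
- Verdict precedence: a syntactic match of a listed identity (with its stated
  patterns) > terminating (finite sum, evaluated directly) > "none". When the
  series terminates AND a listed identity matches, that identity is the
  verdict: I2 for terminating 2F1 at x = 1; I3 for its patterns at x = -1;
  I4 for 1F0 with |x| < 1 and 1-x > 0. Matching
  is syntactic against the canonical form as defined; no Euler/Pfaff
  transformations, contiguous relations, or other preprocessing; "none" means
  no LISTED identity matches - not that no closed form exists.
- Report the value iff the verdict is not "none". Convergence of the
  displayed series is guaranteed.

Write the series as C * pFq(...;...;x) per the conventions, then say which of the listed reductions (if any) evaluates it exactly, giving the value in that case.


Classification (C = -\frac{11}{5}): 2F1 with upper {-\frac{7}{2}, 5}, lower {\frac{19}{2}}, argument x = -1. Verdict: Kummer (I3) matches (x = -1; c = \frac{19}{2} equals 1+a-b for upper {-\frac{7}{2}, 5}: listed pattern). Hence: \left(-\frac{1684683}{524288}\right) \cdot \pi.

Key step: t_0 = -\frac{11}{5} here, and the product of the first k integers (prefactor -11/5) is k!.
Ratio: r(k) = -1 * (k-\frac{7}{2}) (k+5) / [(k+\frac{19}{2}) (k+1)] - rational in k. x = -1; t_0 = -\frac{11}{5}; negate the roots.


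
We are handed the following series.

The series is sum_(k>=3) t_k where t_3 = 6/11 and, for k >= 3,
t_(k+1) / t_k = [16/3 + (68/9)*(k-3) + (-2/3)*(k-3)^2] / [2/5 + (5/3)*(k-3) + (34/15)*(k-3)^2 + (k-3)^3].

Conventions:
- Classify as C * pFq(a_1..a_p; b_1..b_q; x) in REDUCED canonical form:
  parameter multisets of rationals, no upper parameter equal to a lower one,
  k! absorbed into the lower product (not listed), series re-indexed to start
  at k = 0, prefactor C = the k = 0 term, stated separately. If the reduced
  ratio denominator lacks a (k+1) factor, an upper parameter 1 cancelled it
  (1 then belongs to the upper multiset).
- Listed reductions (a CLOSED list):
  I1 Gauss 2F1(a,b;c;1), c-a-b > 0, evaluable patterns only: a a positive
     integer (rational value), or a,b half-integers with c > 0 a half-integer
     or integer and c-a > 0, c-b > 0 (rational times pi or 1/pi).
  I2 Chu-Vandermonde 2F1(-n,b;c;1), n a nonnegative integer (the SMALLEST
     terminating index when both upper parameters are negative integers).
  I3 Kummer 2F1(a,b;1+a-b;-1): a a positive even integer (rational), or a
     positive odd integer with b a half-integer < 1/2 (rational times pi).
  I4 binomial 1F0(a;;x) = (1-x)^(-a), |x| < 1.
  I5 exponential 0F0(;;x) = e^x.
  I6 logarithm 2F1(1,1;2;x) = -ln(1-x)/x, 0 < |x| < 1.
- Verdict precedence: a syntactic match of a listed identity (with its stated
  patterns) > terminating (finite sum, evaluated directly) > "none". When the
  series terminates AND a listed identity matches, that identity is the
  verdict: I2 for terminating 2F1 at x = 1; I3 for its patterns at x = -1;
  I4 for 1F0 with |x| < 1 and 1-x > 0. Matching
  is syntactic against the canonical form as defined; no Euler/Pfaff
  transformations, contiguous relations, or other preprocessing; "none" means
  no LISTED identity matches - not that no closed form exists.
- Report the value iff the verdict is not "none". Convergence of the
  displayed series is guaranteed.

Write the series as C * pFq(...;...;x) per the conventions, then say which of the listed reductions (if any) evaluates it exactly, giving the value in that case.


With C = 6/11: the canonical form is 1F1(-12; 3/5; -2/3). Verdict: terminating - upper parameter -12 makes this a finite sum (last index 12), evaluated exactly. Exact value: 633147350291827957802/13689594945422473077.

Key step: t_0 = 6/11 here, and cancel k + 2/3 from the displayed ratio first; then prefactor 6/11.
Adjacent-term ratio: r(k) = (-2/3) * (k-12) / [(k+3/5) (k+1)] - poly over poly, x = (-2/3) from leading terms; C = 6/11 at k = 0.


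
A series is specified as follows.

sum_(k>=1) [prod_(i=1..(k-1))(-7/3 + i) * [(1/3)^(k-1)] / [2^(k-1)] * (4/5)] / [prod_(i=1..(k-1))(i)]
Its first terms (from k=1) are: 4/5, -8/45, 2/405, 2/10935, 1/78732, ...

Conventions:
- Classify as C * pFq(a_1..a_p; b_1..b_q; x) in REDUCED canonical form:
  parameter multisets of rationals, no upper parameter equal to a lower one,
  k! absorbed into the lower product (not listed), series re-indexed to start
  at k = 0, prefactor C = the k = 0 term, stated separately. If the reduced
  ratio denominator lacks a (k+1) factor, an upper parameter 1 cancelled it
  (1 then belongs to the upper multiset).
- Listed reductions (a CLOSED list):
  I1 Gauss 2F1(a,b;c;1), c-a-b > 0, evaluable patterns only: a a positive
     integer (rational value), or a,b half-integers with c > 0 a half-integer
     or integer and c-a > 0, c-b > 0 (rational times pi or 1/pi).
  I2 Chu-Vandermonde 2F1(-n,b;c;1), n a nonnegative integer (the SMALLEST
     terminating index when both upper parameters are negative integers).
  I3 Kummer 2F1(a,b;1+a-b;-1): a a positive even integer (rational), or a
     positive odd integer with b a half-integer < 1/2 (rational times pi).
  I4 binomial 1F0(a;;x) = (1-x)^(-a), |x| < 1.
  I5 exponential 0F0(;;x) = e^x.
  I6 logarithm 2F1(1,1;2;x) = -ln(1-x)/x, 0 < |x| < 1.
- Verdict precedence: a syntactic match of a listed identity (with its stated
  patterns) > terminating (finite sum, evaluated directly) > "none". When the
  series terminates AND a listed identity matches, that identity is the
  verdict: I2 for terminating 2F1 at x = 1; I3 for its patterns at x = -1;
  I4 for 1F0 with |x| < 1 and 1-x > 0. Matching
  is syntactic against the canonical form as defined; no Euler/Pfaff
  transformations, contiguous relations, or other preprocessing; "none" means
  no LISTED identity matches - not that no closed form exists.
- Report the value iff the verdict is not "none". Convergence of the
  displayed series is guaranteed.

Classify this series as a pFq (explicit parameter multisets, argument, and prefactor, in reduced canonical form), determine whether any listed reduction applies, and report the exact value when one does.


This is 4/5 * 1F0(-4/3; -; 1/6) in reduced canonical form. Verdict: the I4 binomial reduction applies (the 1F0 binomial series: exponent 4/3, x = 1/6). Exact value: (4/5) * (5/6)^(4/3).

Key observation: t_0 being 4/5, the two k-th powers (prefactor 4/5) combine into one argument.
Step ratio: r(k) = (1/6) * (k-4/3) / [(k+1)] - rational; roots negated = parameters, x = (1/6), C = 4/5.


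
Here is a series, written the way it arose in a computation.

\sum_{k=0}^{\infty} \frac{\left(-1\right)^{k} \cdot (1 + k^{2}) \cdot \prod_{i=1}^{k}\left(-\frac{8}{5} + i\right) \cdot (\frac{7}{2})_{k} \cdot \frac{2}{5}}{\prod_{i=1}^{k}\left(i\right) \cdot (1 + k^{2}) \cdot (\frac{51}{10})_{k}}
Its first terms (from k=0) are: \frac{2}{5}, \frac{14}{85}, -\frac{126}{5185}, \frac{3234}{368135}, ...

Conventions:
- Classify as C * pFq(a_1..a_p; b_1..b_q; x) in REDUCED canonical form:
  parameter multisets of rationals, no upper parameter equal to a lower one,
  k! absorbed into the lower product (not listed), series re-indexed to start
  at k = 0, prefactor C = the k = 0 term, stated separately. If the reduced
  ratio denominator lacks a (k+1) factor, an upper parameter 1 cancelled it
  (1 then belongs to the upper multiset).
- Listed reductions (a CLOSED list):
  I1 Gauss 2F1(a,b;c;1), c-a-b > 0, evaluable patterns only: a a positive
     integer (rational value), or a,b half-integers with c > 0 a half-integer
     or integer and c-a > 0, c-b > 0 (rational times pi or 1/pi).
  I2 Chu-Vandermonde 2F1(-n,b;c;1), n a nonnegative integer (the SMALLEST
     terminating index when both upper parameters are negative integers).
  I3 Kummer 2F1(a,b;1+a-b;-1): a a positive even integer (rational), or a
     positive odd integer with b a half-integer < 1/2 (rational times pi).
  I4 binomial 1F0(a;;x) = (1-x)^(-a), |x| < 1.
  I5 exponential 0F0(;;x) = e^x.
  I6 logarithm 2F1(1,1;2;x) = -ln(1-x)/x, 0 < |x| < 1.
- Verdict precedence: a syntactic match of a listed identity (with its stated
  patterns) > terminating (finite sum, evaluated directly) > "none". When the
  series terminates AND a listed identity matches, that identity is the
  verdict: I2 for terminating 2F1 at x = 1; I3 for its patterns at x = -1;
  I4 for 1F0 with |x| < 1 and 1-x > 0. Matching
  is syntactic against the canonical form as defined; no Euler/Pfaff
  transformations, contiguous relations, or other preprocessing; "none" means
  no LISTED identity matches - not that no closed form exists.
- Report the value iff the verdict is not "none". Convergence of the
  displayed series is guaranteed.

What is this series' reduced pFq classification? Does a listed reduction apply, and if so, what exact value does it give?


The series (x = -1) is 2F1: upper {-\frac{3}{5}, \frac{7}{2}}, lower {\frac{51}{10}}, prefactor \frac{2}{5}. Verdict: none here - no I1-I6 shape fits x = -1 with lower {\frac{51}{10}}.

Key step: t_0 being \frac{2}{5}, the running product (C = 2/5, x = -1) telescopes to a rising factorial.
Ratio: r(k) = -1 * (k-\frac{3}{5}) (k+\frac{7}{2}) / [(k+\frac{51}{10}) (k+1)] ; factor over Q: parameters, x = -1, and C = \frac{2}{5}.


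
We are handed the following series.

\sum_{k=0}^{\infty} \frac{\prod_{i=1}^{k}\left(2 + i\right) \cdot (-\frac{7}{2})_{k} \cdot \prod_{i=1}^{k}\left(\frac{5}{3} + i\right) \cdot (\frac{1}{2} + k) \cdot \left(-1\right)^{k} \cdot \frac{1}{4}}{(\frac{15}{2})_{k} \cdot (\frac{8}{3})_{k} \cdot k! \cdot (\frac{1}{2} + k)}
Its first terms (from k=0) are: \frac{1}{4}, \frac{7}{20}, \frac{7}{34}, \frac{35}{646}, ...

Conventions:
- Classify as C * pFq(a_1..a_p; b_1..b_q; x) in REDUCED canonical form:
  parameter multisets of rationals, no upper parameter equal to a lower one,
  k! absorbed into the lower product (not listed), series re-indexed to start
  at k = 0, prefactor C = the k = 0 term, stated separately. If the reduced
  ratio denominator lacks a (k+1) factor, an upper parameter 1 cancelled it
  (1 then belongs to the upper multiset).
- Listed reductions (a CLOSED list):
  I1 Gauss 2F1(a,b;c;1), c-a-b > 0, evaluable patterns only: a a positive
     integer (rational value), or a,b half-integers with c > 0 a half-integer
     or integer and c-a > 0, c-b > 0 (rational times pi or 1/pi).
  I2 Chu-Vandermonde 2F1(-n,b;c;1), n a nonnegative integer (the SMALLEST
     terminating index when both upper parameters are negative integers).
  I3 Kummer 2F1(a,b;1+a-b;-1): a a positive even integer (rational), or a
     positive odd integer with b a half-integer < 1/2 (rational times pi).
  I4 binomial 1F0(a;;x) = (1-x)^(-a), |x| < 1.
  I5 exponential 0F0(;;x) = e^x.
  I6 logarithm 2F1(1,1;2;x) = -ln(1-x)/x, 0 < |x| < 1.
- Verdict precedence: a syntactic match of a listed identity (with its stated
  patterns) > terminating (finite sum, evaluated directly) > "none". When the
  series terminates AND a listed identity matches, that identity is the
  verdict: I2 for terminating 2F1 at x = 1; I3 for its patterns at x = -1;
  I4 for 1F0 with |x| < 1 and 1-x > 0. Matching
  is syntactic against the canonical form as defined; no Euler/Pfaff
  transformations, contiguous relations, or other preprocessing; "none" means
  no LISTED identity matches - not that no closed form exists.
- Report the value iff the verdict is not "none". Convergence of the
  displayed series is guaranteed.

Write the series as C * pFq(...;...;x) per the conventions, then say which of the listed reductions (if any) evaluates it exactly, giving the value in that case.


Classification (C = \frac{1}{4}): 2F1 with upper {-\frac{7}{2}, 3}, lower {\frac{15}{2}}, argument x = -1. Verdict at x = -1: Kummer's theorem (I3) matches (x = -1; c = \frac{15}{2} equals 1+a-b for upper {-\frac{7}{2}, 3}: listed pattern). Exact value: \frac{9009}{32768} \cdot \pi.

Key observation: t_0 being \frac{1}{4}, striking the common factor k + 1/2 reduces the term (C = 1/4).
Step ratio: r(k) = -1 * (k-\frac{7}{2}) (k+3) / [(k+\frac{15}{2}) (k+1)] - rational in k. x = -1; t_0 = \frac{1}{4}; negate the roots.


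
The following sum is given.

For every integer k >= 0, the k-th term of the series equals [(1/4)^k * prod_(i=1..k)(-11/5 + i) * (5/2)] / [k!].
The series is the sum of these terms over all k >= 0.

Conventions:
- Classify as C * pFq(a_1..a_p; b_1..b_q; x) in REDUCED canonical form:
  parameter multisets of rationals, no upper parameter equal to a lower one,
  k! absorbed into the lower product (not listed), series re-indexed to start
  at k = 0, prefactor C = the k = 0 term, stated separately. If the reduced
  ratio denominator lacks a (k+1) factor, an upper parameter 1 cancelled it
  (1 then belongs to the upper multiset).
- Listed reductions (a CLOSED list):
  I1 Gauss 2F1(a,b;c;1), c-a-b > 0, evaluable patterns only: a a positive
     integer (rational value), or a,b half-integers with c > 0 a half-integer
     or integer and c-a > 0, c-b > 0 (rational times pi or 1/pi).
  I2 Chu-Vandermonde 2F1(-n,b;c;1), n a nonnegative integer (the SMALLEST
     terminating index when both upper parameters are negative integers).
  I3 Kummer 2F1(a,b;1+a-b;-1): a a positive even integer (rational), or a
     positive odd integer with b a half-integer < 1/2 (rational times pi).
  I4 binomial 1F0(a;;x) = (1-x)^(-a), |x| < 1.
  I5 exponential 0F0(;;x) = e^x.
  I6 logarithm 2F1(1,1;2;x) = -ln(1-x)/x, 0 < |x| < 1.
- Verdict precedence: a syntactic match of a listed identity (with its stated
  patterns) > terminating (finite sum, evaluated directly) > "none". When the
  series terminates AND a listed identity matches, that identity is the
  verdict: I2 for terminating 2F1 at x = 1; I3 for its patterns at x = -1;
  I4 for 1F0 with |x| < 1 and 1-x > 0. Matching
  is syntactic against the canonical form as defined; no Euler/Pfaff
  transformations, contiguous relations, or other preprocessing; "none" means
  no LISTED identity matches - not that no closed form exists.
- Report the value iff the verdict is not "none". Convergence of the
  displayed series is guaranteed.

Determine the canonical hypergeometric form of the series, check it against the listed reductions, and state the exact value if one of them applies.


Classification (C = 5/2): 1F0 with upper {-6/5}, lower {-}, argument x = 1/4. Verdict: binomial (I4) fires (the 1F0 binomial series: exponent 6/5, x = 1/4). Exact value: (5/2) * (3/4)^(6/5).

Key step: x = (1/4) and the running product (C = 5/2, x = 1/4) telescopes to a rising factorial.
Step ratio: r(k) = (1/4) * (k-6/5) / [(k+1)] - poly over poly, x = (1/4) from leading terms; C = 5/2 at k = 0.


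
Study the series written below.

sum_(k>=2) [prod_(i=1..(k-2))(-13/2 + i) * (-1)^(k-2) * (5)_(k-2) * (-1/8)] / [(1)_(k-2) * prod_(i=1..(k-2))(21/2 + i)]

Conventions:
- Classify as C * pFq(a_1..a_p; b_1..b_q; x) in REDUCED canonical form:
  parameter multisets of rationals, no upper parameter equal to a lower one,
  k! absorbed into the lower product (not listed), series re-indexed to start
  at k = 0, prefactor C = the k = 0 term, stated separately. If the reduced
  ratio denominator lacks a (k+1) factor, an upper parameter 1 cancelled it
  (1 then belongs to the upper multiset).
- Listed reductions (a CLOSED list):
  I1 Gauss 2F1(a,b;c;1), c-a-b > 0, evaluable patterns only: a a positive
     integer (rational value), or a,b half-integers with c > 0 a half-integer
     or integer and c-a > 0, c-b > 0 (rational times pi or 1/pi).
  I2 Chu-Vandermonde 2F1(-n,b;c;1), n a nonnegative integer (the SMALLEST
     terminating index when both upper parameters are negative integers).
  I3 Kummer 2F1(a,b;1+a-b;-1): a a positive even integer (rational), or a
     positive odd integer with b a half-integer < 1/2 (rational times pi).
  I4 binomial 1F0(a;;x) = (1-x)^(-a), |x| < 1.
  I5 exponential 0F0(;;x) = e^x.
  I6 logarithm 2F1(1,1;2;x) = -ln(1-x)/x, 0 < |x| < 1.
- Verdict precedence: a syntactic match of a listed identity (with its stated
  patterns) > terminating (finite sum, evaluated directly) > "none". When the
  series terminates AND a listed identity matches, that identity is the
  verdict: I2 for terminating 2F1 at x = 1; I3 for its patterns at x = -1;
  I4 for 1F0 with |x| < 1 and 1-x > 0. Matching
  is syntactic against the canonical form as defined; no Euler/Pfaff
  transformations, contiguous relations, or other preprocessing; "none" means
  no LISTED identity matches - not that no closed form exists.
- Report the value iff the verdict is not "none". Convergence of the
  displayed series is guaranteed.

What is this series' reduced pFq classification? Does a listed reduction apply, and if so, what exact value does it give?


At argument -1: a 2F1 with upper {-11/2, 5}, lower {23/2}, scaled by C = -1/8. Verdict: Kummer (I3) matches (x = -1; c = 23/2 equals 1+a-b for upper {-11/2, 5}: listed pattern). Hence: (-43648605/134217728) * pi.

First insight: with t_0 = -1/8, the running product (C = -1/8) telescopes to a rising factorial.
Step ratio: r(k) = (-1) * (k-11/2) (k+5) / [(k+23/2) (k+1)] - poly over poly, x = (-1) from leading terms; C = -1/8 at k = 0.


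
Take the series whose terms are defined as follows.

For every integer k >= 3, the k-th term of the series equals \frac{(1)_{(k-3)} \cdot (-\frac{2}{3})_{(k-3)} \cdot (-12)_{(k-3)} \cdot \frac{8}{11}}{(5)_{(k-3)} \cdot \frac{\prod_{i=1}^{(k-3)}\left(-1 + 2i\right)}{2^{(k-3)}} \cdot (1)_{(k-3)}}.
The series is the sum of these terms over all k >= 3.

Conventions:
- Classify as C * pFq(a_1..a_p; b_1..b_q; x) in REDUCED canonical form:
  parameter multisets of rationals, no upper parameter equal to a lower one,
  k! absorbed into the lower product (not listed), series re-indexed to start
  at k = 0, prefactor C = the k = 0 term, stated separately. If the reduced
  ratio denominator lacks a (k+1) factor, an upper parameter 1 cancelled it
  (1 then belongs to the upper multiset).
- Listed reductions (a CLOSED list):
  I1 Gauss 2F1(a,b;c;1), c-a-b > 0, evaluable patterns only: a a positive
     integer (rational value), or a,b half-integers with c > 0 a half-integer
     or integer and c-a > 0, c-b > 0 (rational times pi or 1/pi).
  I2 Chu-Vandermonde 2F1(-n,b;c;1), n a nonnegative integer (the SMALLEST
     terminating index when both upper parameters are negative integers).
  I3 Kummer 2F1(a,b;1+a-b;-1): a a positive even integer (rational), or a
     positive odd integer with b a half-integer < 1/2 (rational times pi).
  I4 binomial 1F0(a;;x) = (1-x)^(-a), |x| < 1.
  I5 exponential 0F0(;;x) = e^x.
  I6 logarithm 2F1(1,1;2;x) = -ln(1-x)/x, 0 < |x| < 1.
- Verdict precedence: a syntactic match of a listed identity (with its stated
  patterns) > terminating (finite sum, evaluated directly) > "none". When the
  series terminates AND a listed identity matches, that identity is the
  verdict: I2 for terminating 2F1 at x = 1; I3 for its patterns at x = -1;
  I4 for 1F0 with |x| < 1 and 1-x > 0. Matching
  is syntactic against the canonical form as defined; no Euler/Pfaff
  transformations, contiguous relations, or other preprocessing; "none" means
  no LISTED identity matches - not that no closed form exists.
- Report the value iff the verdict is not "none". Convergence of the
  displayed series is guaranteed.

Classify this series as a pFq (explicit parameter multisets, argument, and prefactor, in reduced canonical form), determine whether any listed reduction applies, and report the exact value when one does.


Prefactor \frac{8}{11}, argument 1: 3F2 with upper {-12, -\frac{2}{3}, 1} over lower {\frac{1}{2}, 5}. Verdict: terminating - no listed pattern fits, but -12 in the upper list cuts the series at k = 12; direct evaluation. Sum: \frac{6316904901128}{2515779515403}.

The tell: with t_0 = \frac{8}{11}, the lower odd product (prefactor 8/11) is 2^k (1/2)_k.
Consecutive-term ratio: r(k) = 1 * (k-12) (k-\frac{2}{3}) (k+1) / [(k+\frac{1}{2}) (k+5) (k+1)] - rational; roots negated = parameters, x = 1, C = \frac{8}{11}.


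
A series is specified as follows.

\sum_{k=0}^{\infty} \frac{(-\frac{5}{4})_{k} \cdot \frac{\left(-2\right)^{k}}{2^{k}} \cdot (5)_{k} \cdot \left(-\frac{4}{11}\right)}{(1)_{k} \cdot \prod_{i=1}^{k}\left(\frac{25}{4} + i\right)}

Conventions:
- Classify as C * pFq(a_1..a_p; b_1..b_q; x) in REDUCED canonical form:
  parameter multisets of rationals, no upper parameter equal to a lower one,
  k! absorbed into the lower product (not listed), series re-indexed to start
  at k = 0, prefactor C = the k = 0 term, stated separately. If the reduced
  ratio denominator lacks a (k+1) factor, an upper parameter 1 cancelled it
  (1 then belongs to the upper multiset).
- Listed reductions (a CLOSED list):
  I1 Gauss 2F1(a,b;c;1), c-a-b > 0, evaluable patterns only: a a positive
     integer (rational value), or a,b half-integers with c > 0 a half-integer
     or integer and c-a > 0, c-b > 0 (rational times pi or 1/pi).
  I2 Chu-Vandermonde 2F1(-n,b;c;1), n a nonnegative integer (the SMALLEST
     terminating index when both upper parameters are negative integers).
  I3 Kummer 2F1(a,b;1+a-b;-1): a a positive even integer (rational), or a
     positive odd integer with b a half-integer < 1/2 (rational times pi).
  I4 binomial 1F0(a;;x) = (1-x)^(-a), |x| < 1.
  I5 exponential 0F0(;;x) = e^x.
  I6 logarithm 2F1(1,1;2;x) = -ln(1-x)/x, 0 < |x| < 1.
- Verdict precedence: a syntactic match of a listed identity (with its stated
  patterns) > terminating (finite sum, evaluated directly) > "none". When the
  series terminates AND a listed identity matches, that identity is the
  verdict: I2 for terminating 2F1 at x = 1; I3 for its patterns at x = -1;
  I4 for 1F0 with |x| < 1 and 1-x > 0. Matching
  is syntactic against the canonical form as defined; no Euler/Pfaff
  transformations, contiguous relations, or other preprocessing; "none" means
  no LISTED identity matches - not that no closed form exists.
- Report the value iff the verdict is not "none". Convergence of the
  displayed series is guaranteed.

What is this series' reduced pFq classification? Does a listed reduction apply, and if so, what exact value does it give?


Key observation: from the first term -\frac{4}{11}: the two k-th powers (prefactor -4/11) combine into one argument.
Step ratio: r(k) = -1 * (k-\frac{5}{4}) (k+5) / [(k+\frac{29}{4}) (k+1)] - rational; roots negated = parameters, x = -1, C = -\frac{4}{11}.

Classification (C = -\frac{4}{11}): 2F1 with upper {-\frac{5}{4}, 5}, lower {\frac{29}{4}}, argument x = -1. Verdict: none - at argument -1 the multisets {-\frac{5}{4}, 5} ; {\frac{29}{4}} match no listed identity.
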